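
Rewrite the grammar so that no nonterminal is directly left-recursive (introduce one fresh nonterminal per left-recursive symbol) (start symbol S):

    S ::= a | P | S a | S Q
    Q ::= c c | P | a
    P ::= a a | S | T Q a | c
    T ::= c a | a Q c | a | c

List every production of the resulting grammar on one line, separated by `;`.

S ::= a S' | P S'; Q ::= c c | P | a; P ::= a a | S | T Q a | c; T ::= c a | a Q c | a | c; S' ::= a S' | Q S' | epsilon

Directly left-recursive nonterminal: S.
For S: α = {a, Q}, β = {a, P}. Rewrite as S → β S' and S' → α S' | ε.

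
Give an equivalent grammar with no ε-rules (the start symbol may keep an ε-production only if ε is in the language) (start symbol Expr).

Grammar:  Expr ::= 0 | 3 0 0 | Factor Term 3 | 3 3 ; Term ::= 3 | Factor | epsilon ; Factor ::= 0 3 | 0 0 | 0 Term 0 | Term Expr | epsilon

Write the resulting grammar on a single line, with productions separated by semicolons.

Expr ::= 0 | 3 0 0 | Factor Term 3 | Factor 3 | Term 3 | 3 | 3 3; Term ::= 3 | Factor; Factor ::= 0 3 | 0 0 | 0 Term 0 | Term Expr | Expr

Nullable set = {Factor, Term}.
ε ∉ L(G), so no ε-production is kept.
Expand every rule over subsets of its nullable positions: Expr → Factor Term 3 gives Factor Term 3 | Factor 3 | Term 3 | 3. Factor → Term Expr gives Term Expr | Expr.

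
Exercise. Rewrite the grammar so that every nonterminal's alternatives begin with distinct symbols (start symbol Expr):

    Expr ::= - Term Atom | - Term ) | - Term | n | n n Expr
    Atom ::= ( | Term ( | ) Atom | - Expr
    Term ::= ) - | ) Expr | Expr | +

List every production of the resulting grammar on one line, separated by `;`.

Expr has alternatives sharing prefix '- Term': factor to Expr → - Term Expr1 with Expr1 → Atom | ) | ε.
Expr has alternatives sharing prefix 'n': factor to Expr → n Expr2 with Expr2 → ε | n Expr.
Term has alternatives sharing prefix ')': factor to Term → ) Term1 with Term1 → - | Expr.

Expr ::= - Term Expr1 | n Expr2; Atom ::= ( | Term ( | ) Atom | - Expr; Term ::= Expr | + | ) Term1; Expr1 ::= Atom | ) | ε; Expr2 ::= ε | n Expr; Term1 ::= - | Expr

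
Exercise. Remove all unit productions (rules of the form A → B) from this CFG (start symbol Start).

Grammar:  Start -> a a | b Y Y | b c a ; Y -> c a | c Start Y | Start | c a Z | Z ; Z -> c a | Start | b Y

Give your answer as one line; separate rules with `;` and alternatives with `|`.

Start -> a a | b Y Y | b c a; Y -> c a | b Y | a a | b Y Y | b c a | c Start Y | c a Z; Z -> c a | b Y | a a | b Y Y | b c a

Unit pairs: Y ⇒* {Start, Z}; Z ⇒* {Start}.
Replace each nonterminal's rules with the union of the non-unit rules of every nonterminal it unit-derives.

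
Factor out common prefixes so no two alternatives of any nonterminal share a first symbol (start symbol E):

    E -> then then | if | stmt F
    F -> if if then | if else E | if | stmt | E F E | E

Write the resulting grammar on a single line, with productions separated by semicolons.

E -> then then | if | stmt F; F -> stmt | if F' | E F''; F' -> if then | else E | ε; F'' -> F E | ε

F has alternatives sharing prefix 'if': factor to F → if F' with F' → if then | else E | ε.
F has alternatives sharing prefix 'E': factor to F → E F'' with F'' → F E | ε.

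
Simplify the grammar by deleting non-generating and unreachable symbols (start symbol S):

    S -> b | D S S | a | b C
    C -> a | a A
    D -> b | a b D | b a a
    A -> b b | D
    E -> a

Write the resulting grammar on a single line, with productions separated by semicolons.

Generating nonterminals: {A, C, D, E, S}.
Reachable from S after that: {A, C, D, S}.
Removed useless symbols: {E} and every production mentioning them.

S -> b | D S S | a | b C; C -> a | a A; D -> b | a b D | b a a; A -> b b | D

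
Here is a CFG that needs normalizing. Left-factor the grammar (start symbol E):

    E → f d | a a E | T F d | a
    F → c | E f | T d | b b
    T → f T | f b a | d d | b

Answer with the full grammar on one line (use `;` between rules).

E → f d | T F d | a E'; F → c | E f | T d | b b; T → d d | b | f T'; E' → a E | eps; T' → T | b a

E has alternatives sharing prefix 'a': factor to E → a E' with E' → a E | ε.
T has alternatives sharing prefix 'f': factor to T → f T' with T' → T | b a.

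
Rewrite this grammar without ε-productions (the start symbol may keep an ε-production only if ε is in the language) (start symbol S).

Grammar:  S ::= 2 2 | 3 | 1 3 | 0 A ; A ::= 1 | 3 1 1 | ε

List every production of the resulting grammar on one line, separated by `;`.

S ::= 2 2 | 3 | 1 3 | 0 A | 0; A ::= 1 | 3 1 1

Nullable nonterminals: {A}.
ε ∉ L(G), so no ε-production is kept.
Expand every rule over subsets of its nullable positions: S → 0 A gives 0 A | 0.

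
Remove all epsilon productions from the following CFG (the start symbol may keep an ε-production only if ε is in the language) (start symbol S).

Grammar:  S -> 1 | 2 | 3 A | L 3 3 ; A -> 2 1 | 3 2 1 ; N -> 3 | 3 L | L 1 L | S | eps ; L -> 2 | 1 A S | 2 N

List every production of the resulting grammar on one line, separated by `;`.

S -> 1 | 2 | 3 A | L 3 3; A -> 2 1 | 3 2 1; N -> 3 | 3 L | L 1 L | S; L -> 2 | 1 A S | 2 N

Nullable nonterminals: {N}.
ε ∉ L(G), so no ε-production is kept.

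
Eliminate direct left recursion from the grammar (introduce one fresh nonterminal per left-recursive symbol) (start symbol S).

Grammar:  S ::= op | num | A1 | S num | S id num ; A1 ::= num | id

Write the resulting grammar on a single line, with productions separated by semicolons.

S is directly left-recursive.
For S: α = {num, id num}, β = {op, num, A1}. Rewrite as S → β S' and S' → α S' | ε.

S ::= op S' | num S' | A1 S'; A1 ::= num | id; S' ::= num S' | id num S' | ε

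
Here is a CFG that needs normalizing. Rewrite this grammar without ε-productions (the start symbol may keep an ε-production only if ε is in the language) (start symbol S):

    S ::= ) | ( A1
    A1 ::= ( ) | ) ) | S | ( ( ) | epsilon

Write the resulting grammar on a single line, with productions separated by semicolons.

The nullable symbols are {A1}.
ε ∉ L(G), so no ε-production is kept.
Add the nullable-subset variants: S → ( A1 gives ( A1 | (.

S ::= ) | ( A1 | (; A1 ::= ( ) | ) ) | S | ( ( )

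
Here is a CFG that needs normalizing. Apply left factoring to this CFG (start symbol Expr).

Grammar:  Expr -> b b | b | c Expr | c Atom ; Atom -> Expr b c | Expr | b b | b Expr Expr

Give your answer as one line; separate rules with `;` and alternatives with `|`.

Expr has alternatives sharing prefix 'b': factor to Expr → b Expr1 with Expr1 → b | ε.
Expr has alternatives sharing prefix 'c': factor to Expr → c Expr2 with Expr2 → Expr | Atom.
Atom has alternatives sharing prefix 'Expr': factor to Atom → Expr Atom1 with Atom1 → b c | ε.
Atom has alternatives sharing prefix 'b': factor to Atom → b Atom2 with Atom2 → b | Expr Expr.

Expr -> b Expr1 | c Expr2; Atom -> Expr Atom1 | b Atom2; Expr1 -> b | ε; Expr2 -> Expr | Atom; Atom1 -> b c | ε; Atom2 -> b | Expr Expr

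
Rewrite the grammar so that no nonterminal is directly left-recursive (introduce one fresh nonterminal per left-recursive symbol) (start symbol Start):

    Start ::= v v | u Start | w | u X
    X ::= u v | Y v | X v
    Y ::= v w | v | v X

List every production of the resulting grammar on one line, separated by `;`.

Start ::= v v | u Start | w | u X; X ::= u v X1 | Y v X1; Y ::= v w | v | v X; X1 ::= v X1 | ε

Left recursion appears on X.
For X: α = {v}, β = {u v, Y v}. Rewrite as X → β X1 and X1 → α X1 | ε.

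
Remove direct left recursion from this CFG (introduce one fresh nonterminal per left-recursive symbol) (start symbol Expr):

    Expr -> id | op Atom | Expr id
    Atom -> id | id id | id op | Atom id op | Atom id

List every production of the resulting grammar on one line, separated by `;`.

Expr -> id Expr1 | op Atom Expr1; Atom -> id Atom1 | id id Atom1 | id op Atom1; Expr1 -> id Expr1 | ε; Atom1 -> id op Atom1 | id Atom1 | ε

Expr, Atom are directly left-recursive.
For Expr: α = {id}, β = {id, op Atom}. Rewrite as Expr → β Expr1 and Expr1 → α Expr1 | ε.
For Atom: α = {id op, id}, β = {id, id id, id op}. Rewrite as Atom → β Atom1 and Atom1 → α Atom1 | ε.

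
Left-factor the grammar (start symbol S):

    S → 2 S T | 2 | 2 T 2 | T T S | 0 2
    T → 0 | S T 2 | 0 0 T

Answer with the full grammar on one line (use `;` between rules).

S has alternatives sharing prefix '2': factor to S → 2 S' with S' → S T | ε | T 2.
T has alternatives sharing prefix '0': factor to T → 0 T' with T' → ε | 0 T.

S → T T S | 0 2 | 2 S'; T → S T 2 | 0 T'; S' → S T | eps | T 2; T' → eps | 0 T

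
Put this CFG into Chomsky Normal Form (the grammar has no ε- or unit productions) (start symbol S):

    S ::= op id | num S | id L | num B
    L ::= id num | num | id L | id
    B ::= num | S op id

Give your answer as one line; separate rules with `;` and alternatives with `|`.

S ::= X1 X2 | X3 S | X2 L | X3 B; L ::= X2 X3 | num | X2 L | id; B ::= num | S Y1; X1 ::= op; X2 ::= id; X3 ::= num; Y1 ::= X1 X2

Introduce a nonterminal for each terminal appearing in a rule of length ≥ 2: X1 → op, X2 → id, X3 → num.
Binarize each right-hand side of length ≥ 3 by chaining fresh nonterminals (Y1, Y2, …): affected rules were B → S X1 X2.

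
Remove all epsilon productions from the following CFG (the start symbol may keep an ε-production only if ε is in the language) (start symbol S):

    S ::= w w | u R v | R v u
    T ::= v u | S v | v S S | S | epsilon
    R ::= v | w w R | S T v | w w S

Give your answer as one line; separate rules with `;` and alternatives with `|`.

S ::= w w | u R v | R v u; T ::= v u | S v | v S S | S; R ::= v | w w R | S T v | S v | w w S

The nullable symbols are {T}.
ε ∉ L(G), so no ε-production is kept.
For each production, add variants omitting each subset of nullable occurrences: R → S T v gives S T v | S v.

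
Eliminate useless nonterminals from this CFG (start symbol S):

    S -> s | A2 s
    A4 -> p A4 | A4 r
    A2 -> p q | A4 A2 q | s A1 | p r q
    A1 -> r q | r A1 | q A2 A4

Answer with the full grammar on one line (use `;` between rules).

Generating nonterminals: {A1, A2, S}.
Reachable from S after that: {A1, A2, S}.
Removed useless symbols: {A4} and every production mentioning them.

S -> s | A2 s; A2 -> p q | s A1 | p r q; A1 -> r q | r A1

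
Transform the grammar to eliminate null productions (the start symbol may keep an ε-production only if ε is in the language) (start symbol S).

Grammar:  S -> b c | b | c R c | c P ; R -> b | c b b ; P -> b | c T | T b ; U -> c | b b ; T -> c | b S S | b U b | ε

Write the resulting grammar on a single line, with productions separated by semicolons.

S -> b c | b | c R c | c P; R -> b | c b b; P -> b | c T | c | T b; U -> c | b b; T -> c | b S S | b U b

Nullable set = {T}.
ε ∉ L(G), so no ε-production is kept.
Add the nullable-subset variants: P → c T gives c T | c.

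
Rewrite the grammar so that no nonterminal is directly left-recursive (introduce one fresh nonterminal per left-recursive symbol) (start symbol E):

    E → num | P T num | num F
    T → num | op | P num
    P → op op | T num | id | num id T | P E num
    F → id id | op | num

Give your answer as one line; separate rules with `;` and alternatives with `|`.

Left recursion appears on P.
For P: α = {E num}, β = {op op, T num, id, num id T}. Rewrite as P → β P' and P' → α P' | ε.

E → num | P T num | num F; T → num | op | P num; P → op op P' | T num P' | id P' | num id T P'; F → id id | op | num; P' → E num P' | ε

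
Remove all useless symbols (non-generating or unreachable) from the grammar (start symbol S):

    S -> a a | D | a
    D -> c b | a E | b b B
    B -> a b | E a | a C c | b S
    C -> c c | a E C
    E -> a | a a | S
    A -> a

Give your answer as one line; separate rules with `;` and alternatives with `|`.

Generating nonterminals: {A, B, C, D, E, S}.
Reachable from S after that: {B, C, D, E, S}.
Removed useless symbols: {A} and every production mentioning them.

S -> a a | D | a; D -> c b | a E | b b B; B -> a b | E a | a C c | b S; C -> c c | a E C; E -> a | a a | S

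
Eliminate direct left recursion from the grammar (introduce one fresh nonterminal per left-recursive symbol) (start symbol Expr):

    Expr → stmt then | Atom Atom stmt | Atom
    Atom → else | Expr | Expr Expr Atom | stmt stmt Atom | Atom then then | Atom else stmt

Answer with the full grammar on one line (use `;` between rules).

Expr → stmt then | Atom Atom stmt | Atom; Atom → else Atom1 | Expr Atom1 | Expr Expr Atom Atom1 | stmt stmt Atom Atom1; Atom1 → then then Atom1 | else stmt Atom1 | ε

Left recursion appears on Atom.
For Atom: α = {then then, else stmt}, β = {else, Expr, Expr Expr Atom, stmt stmt Atom}. Rewrite as Atom → β Atom1 and Atom1 → α Atom1 | ε.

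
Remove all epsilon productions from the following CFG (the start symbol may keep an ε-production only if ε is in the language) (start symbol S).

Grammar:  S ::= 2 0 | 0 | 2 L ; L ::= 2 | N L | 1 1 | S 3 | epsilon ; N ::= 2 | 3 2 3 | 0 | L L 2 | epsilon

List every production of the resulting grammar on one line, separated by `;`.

S ::= 2 0 | 0 | 2 L | 2; L ::= 2 | N L | N | 1 1 | S 3; N ::= 2 | 3 2 3 | 0 | L L 2 | L 2

Nullable nonterminals: {L, N}.
ε ∉ L(G), so no ε-production is kept.
For each production, add variants omitting each subset of nullable occurrences: S → 2 L gives 2 L | 2. L → N L gives N L | N. N → L L 2 gives L L 2 | L 2.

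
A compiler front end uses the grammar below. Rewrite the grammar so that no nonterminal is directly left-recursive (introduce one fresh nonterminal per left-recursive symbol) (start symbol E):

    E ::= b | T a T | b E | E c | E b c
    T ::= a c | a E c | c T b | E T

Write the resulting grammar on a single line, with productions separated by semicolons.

E ::= b E' | T a T E' | b E E'; T ::= a c | a E c | c T b | E T; E' ::= c E' | b c E' | ε

E is directly left-recursive.
For E: α = {c, b c}, β = {b, T a T, b E}. Rewrite as E → β E' and E' → α E' | ε.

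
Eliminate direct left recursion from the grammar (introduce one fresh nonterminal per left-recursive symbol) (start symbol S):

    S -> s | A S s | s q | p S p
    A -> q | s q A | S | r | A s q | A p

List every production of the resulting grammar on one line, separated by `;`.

Directly left-recursive nonterminal: A.
For A: α = {s q, p}, β = {q, s q A, S, r}. Rewrite as A → β A' and A' → α A' | ε.

S -> s | A S s | s q | p S p; A -> q A' | s q A A' | S A' | r A'; A' -> s q A' | p A' | eps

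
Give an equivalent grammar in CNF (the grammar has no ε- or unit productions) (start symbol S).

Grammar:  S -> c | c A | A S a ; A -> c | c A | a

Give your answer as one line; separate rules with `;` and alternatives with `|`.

Introduce a nonterminal for each terminal appearing in a rule of length ≥ 2: X1 → c, X2 → a.
Binarize each right-hand side of length ≥ 3 by chaining fresh nonterminals (Y1, Y2, …): affected rules were S → A S X2.

S -> c | X1 A | A Y1; A -> c | X1 A | a; X1 -> c; X2 -> a; Y1 -> S X2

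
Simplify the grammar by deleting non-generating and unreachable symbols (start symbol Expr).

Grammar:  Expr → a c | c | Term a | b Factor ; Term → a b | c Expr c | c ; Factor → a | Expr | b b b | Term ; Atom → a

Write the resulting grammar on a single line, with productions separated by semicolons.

Expr → a c | c | Term a | b Factor; Term → a b | c Expr c | c; Factor → a | Expr | b b b | Term

Generating nonterminals: {Atom, Expr, Factor, Term}.
Reachable from Expr after that: {Expr, Factor, Term}.
Removed useless symbols: {Atom} and every production mentioning them.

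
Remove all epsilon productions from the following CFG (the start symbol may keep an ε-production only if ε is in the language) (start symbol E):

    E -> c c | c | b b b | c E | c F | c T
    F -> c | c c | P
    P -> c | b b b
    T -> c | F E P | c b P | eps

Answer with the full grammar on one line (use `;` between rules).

E -> c c | c | b b b | c E | c F | c T; F -> c | c c | P; P -> c | b b b; T -> c | F E P | c b P

The nullable symbols are {T}.
ε ∉ L(G), so no ε-production is kept.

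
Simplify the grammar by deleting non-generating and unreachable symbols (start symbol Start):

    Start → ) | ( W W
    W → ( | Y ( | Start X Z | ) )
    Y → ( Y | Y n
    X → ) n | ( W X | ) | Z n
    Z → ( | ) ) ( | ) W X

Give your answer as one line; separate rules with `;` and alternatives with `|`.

Generating nonterminals: {Start, W, X, Z}.
Reachable from Start after that: {Start, W, X, Z}.
Removed useless symbols: {Y} and every production mentioning them.

Start → ) | ( W W; W → ( | Start X Z | ) ); X → ) n | ( W X | ) | Z n; Z → ( | ) ) ( | ) W X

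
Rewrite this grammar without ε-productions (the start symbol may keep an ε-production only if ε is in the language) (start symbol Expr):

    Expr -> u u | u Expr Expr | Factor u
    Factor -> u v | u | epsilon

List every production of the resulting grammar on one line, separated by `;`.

Expr -> u u | u Expr Expr | Factor u | u; Factor -> u v | u

The nullable symbols are {Factor}.
ε ∉ L(G), so no ε-production is kept.
For each production, add variants omitting each subset of nullable occurrences: Expr → Factor u gives Factor u | u.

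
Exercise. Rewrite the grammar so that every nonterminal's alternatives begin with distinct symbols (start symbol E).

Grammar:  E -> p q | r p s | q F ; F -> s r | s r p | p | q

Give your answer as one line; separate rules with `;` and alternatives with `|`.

E -> p q | r p s | q F; F -> p | q | s r F'; F' -> ε | p

F has alternatives sharing prefix 's r': factor to F → s r F' with F' → ε | p.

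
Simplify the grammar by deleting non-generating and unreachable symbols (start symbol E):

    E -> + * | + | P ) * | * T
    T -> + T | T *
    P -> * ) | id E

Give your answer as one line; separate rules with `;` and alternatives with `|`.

Generating nonterminals: {E, P}.
Reachable from E after that: {E, P}.
Removed useless symbols: {T} and every production mentioning them.

E -> + * | + | P ) *; P -> * ) | id E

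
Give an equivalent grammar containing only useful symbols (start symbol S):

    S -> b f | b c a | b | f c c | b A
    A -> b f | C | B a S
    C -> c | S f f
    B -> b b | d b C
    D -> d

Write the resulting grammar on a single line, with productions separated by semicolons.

Generating nonterminals: {A, B, C, D, S}.
Reachable from S after that: {A, B, C, S}.
Removed useless symbols: {D} and every production mentioning them.

S -> b f | b c a | b | f c c | b A; A -> b f | C | B a S; C -> c | S f f; B -> b b | d b C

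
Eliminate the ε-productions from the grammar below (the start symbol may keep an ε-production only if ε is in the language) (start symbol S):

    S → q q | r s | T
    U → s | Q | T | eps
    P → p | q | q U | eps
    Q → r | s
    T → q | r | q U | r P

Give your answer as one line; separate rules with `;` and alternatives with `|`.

The nullable symbols are {P, U}.
ε ∉ L(G), so no ε-production is kept.

S → q q | r s | T; U → s | Q | T; P → p | q | q U; Q → r | s; T → q | r | q U | r P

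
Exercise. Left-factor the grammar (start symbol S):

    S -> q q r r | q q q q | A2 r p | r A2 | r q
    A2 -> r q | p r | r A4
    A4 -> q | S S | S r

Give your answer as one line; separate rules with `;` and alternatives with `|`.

S -> A2 r p | q q S' | r S''; A2 -> p r | r A2'; A4 -> q | S A4'; S' -> r r | q q; S'' -> A2 | q; A2' -> q | A4; A4' -> S | r

S has alternatives sharing prefix 'q q': factor to S → q q S' with S' → r r | q q.
S has alternatives sharing prefix 'r': factor to S → r S'' with S'' → A2 | q.
A2 has alternatives sharing prefix 'r': factor to A2 → r A2' with A2' → q | A4.
A4 has alternatives sharing prefix 'S': factor to A4 → S A4' with A4' → S | r.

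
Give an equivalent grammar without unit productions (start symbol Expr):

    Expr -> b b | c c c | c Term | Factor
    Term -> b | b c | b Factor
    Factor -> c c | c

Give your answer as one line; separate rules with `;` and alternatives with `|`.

Unit pairs: Expr ⇒* {Factor}.
For each unit pair (A, B), copy every non-unit production of B to A, then drop all unit productions.

Expr -> c c | c | b b | c c c | c Term; Term -> b | b c | b Factor; Factor -> c c | c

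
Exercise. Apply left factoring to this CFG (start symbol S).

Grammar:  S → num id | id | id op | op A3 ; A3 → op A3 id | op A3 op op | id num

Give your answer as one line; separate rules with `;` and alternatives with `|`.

S has alternatives sharing prefix 'id': factor to S → id S' with S' → ε | op.
A3 has alternatives sharing prefix 'op A3': factor to A3 → op A3 A3' with A3' → id | op op.

S → num id | op A3 | id S'; A3 → id num | op A3 A3'; S' → ε | op; A3' → id | op op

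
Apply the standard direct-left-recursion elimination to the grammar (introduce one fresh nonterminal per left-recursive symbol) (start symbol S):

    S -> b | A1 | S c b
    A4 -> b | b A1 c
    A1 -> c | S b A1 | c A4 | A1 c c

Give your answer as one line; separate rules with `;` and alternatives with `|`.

S, A1 are directly left-recursive.
For S: α = {c b}, β = {b, A1}. Rewrite as S → β S' and S' → α S' | ε.
For A1: α = {c c}, β = {c, S b A1, c A4}. Rewrite as A1 → β A1' and A1' → α A1' | ε.

S -> b S' | A1 S'; A4 -> b | b A1 c; A1 -> c A1' | S b A1 A1' | c A4 A1'; S' -> c b S' | ε; A1' -> c c A1' | ε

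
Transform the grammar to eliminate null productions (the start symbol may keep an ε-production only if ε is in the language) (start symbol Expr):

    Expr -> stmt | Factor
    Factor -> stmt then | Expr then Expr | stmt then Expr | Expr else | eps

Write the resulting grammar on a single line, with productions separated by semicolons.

Expr -> stmt | Factor | eps; Factor -> stmt then | Expr then Expr | Expr then | then Expr | then | stmt then Expr | Expr else | else

The nullable symbols are {Expr, Factor}.
ε ∈ L(G) since Expr is nullable, so keep Expr → ε.
Add the nullable-subset variants: Factor → Expr then Expr gives Expr then Expr | Expr then | then Expr | then. Factor → Expr else gives Expr else | else.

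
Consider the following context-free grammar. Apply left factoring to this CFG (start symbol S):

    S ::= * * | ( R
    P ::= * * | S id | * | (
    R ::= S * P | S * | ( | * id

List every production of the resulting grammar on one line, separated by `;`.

S ::= * * | ( R; P ::= S id | ( | * P'; R ::= ( | * id | S * R'; P' ::= * | epsilon; R' ::= P | epsilon

P has alternatives sharing prefix '*': factor to P → * P' with P' → * | ε.
R has alternatives sharing prefix 'S *': factor to R → S * R' with R' → P | ε.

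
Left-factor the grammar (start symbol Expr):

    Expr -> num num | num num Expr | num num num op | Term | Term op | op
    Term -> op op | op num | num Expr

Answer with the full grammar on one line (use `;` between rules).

Expr -> op | num num Expr1 | Term Expr2; Term -> num Expr | op Term1; Expr1 -> ε | Expr | num op; Expr2 -> ε | op; Term1 -> op | num

Expr has alternatives sharing prefix 'num num': factor to Expr → num num Expr1 with Expr1 → ε | Expr | num op.
Expr has alternatives sharing prefix 'Term': factor to Expr → Term Expr2 with Expr2 → ε | op.
Term has alternatives sharing prefix 'op': factor to Term → op Term1 with Term1 → op | num.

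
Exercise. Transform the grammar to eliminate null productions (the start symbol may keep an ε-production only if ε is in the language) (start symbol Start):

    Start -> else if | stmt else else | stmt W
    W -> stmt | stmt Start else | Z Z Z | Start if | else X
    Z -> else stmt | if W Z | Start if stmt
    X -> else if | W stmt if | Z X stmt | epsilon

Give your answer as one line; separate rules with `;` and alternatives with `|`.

The nullable symbols are {X}.
ε ∉ L(G), so no ε-production is kept.
Add the nullable-subset variants: W → else X gives else X | else. X → Z X stmt gives Z X stmt | Z stmt.

Start -> else if | stmt else else | stmt W; W -> stmt | stmt Start else | Z Z Z | Start if | else X | else; Z -> else stmt | if W Z | Start if stmt; X -> else if | W stmt if | Z X stmt | Z stmt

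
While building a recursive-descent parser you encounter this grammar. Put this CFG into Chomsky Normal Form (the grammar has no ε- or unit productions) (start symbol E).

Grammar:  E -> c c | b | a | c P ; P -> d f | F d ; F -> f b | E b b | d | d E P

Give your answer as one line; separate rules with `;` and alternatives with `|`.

E -> X1 X1 | b | a | X1 P; P -> X2 X3 | F X2; F -> X3 X4 | E Y1 | d | X2 Y2; X1 -> c; X2 -> d; X3 -> f; X4 -> b; Y1 -> X4 X4; Y2 -> E P

Introduce a nonterminal for each terminal appearing in a rule of length ≥ 2: X1 → c, X2 → d, X3 → f, X4 → b.
Binarize each right-hand side of length ≥ 3 by chaining fresh nonterminals (Y1, Y2, …): affected rules were F → E X4 X4; F → X2 E P.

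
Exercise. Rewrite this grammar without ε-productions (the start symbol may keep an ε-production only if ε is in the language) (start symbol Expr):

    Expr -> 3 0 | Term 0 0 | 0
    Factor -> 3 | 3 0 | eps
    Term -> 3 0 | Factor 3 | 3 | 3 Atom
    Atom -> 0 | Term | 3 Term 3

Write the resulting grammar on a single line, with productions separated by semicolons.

The nullable symbols are {Factor}.
ε ∉ L(G), so no ε-production is kept.
Add the nullable-subset variants: Term → Factor 3 gives Factor 3 | 3.

Expr -> 3 0 | Term 0 0 | 0; Factor -> 3 | 3 0; Term -> 3 0 | Factor 3 | 3 | 3 Atom; Atom -> 0 | Term | 3 Term 3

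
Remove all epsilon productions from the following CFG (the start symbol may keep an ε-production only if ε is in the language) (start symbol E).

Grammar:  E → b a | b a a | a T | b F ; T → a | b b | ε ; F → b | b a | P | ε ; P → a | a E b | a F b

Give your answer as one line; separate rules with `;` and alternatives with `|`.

Nullable nonterminals: {F, T}.
ε ∉ L(G), so no ε-production is kept.
For each production, add variants omitting each subset of nullable occurrences: E → a T gives a T | a. E → b F gives b F | b. P → a F b gives a F b | a b.

E → b a | b a a | a T | a | b F | b; T → a | b b; F → b | b a | P; P → a | a E b | a F b | a b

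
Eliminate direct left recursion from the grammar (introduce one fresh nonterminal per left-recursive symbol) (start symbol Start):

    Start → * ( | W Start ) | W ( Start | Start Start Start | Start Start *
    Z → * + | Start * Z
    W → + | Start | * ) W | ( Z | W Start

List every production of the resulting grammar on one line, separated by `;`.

Start → * ( Start1 | W Start ) Start1 | W ( Start Start1; Z → * + | Start * Z; W → + W1 | Start W1 | * ) W W1 | ( Z W1; Start1 → Start Start Start1 | Start * Start1 | ε; W1 → Start W1 | ε

Start, W are directly left-recursive.
For Start: α = {Start Start, Start *}, β = {* (, W Start ), W ( Start}. Rewrite as Start → β Start1 and Start1 → α Start1 | ε.
For W: α = {Start}, β = {+, Start, * ) W, ( Z}. Rewrite as W → β W1 and W1 → α W1 | ε.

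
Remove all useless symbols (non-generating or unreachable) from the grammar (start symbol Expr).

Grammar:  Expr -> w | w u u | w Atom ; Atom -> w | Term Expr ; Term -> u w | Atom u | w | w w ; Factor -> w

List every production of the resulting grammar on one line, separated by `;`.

Generating nonterminals: {Atom, Expr, Factor, Term}.
Reachable from Expr after that: {Atom, Expr, Term}.
Removed useless symbols: {Factor} and every production mentioning them.

Expr -> w | w u u | w Atom; Atom -> w | Term Expr; Term -> u w | Atom u | w | w w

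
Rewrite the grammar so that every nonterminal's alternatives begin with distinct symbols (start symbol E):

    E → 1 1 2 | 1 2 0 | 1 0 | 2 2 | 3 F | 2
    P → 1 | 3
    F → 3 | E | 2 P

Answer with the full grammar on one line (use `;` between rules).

E has alternatives sharing prefix '1': factor to E → 1 E' with E' → 1 2 | 2 0 | 0.
E has alternatives sharing prefix '2': factor to E → 2 E'' with E'' → 2 | ε.

E → 3 F | 1 E' | 2 E''; P → 1 | 3; F → 3 | E | 2 P; E' → 1 2 | 2 0 | 0; E'' → 2 | ε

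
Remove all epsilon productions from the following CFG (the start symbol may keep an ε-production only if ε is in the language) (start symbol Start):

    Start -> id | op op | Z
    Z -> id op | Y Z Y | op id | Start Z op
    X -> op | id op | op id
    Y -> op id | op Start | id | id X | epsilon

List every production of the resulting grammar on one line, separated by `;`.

The nullable symbols are {Y}.
ε ∉ L(G), so no ε-production is kept.
For each production, add variants omitting each subset of nullable occurrences: Z → Y Z Y gives Y Z Y | Y Z | Z Y.

Start -> id | op op | Z; Z -> id op | Y Z Y | Y Z | Z Y | op id | Start Z op; X -> op | id op | op id; Y -> op id | op Start | id | id X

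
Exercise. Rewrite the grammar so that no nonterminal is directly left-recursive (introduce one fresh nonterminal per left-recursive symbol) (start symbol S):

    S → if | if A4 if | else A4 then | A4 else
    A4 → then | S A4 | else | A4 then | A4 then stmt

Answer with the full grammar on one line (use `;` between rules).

S → if | if A4 if | else A4 then | A4 else; A4 → then A4' | S A4 A4' | else A4'; A4' → then A4' | then stmt A4' | ε

Left recursion appears on A4.
For A4: α = {then, then stmt}, β = {then, S A4, else}. Rewrite as A4 → β A4' and A4' → α A4' | ε.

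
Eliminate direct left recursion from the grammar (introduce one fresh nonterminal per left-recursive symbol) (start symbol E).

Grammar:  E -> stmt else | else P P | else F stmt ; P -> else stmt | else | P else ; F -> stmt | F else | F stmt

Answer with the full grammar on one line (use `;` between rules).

P, F are directly left-recursive.
For P: α = {else}, β = {else stmt, else}. Rewrite as P → β P' and P' → α P' | ε.
For F: α = {else, stmt}, β = {stmt}. Rewrite as F → β F' and F' → α F' | ε.

E -> stmt else | else P P | else F stmt; P -> else stmt P' | else P'; F -> stmt F'; P' -> else P' | eps; F' -> else F' | stmt F' | eps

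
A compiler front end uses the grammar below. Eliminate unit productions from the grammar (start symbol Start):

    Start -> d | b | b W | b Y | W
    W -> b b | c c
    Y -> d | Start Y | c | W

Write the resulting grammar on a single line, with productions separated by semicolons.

Start -> d | b | b W | b Y | b b | c c; W -> b b | c c; Y -> b b | c c | d | Start Y | c

Unit pairs: Start ⇒* {W}; Y ⇒* {W}.
For every A with A ⇒* B via unit rules, add B's non-unit alternatives to A; then delete every rule of the form X → Y.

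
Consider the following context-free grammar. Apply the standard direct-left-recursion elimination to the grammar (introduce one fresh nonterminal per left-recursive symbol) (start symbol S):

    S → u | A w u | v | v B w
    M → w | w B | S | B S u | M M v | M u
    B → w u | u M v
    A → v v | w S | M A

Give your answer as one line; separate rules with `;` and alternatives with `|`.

S → u | A w u | v | v B w; M → w M' | w B M' | S M' | B S u M'; B → w u | u M v; A → v v | w S | M A; M' → M v M' | u M' | ε

Left recursion appears on M.
For M: α = {M v, u}, β = {w, w B, S, B S u}. Rewrite as M → β M' and M' → α M' | ε.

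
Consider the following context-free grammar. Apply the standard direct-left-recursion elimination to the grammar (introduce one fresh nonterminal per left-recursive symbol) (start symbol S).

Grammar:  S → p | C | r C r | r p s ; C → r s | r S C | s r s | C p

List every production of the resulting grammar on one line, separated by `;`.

S → p | C | r C r | r p s; C → r s C' | r S C C' | s r s C'; C' → p C' | ε

Directly left-recursive nonterminal: C.
For C: α = {p}, β = {r s, r S C, s r s}. Rewrite as C → β C' and C' → α C' | ε.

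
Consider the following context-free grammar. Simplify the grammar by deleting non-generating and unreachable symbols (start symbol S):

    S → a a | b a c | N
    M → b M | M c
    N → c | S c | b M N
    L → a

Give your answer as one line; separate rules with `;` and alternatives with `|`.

Generating nonterminals: {L, N, S}.
Reachable from S after that: {N, S}.
Removed useless symbols: {L, M} and every production mentioning them.

S → a a | b a c | N; N → c | S c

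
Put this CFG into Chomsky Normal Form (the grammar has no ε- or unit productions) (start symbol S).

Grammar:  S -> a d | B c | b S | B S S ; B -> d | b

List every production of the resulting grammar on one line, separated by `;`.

Introduce a nonterminal for each terminal appearing in a rule of length ≥ 2: X1 → a, X2 → d, X3 → c, X4 → b.
Binarize each right-hand side of length ≥ 3 by chaining fresh nonterminals (Y1, Y2, …): affected rules were S → B S S.

S -> X1 X2 | B X3 | X4 S | B Y1; B -> d | b; X1 -> a; X2 -> d; X3 -> c; X4 -> b; Y1 -> S S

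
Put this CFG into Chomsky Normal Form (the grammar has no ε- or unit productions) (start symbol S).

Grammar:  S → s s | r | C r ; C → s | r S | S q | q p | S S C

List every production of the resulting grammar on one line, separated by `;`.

S → X1 X1 | r | C X2; C → s | X2 S | S X3 | X3 X4 | S Y1; X1 → s; X2 → r; X3 → q; X4 → p; Y1 → S C

Introduce a nonterminal for each terminal appearing in a rule of length ≥ 2: X1 → s, X2 → r, X3 → q, X4 → p.
Binarize each right-hand side of length ≥ 3 by chaining fresh nonterminals (Y1, Y2, …): affected rules were C → S S C.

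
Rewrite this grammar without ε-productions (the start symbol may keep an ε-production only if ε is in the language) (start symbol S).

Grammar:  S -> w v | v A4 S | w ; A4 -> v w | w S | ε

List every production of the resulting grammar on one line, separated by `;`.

The nullable symbols are {A4}.
ε ∉ L(G), so no ε-production is kept.
Expand every rule over subsets of its nullable positions: S → v A4 S gives v A4 S | v S.

S -> w v | v A4 S | v S | w; A4 -> v w | w S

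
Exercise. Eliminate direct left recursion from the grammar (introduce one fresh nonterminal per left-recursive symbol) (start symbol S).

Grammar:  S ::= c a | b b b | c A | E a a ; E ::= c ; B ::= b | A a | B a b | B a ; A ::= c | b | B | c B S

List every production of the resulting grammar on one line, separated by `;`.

S ::= c a | b b b | c A | E a a; E ::= c; B ::= b B' | A a B'; A ::= c | b | B | c B S; B' ::= a b B' | a B' | ε

Left recursion appears on B.
For B: α = {a b, a}, β = {b, A a}. Rewrite as B → β B' and B' → α B' | ε.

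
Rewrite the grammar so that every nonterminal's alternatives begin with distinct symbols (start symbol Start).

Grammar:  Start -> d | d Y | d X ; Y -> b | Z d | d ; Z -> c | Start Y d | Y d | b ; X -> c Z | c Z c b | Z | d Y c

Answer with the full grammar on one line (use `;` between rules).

Start has alternatives sharing prefix 'd': factor to Start → d Start1 with Start1 → ε | Y | X.
X has alternatives sharing prefix 'c Z': factor to X → c Z X1 with X1 → ε | c b.

Start -> d Start1; Y -> b | Z d | d; Z -> c | Start Y d | Y d | b; X -> Z | d Y c | c Z X1; Start1 -> ε | Y | X; X1 -> ε | c b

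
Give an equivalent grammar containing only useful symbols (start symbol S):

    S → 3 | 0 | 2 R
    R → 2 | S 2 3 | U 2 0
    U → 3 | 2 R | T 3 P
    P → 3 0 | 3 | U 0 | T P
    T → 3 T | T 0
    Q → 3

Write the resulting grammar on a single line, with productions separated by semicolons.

Generating nonterminals: {P, Q, R, S, U}.
Reachable from S after that: {R, S, U}.
Removed useless symbols: {P, Q, T} and every production mentioning them.

S → 3 | 0 | 2 R; R → 2 | S 2 3 | U 2 0; U → 3 | 2 R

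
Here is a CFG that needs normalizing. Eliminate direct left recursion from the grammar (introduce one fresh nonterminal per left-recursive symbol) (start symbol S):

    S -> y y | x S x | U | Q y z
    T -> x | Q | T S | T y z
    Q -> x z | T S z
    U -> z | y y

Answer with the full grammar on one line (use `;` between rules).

Directly left-recursive nonterminal: T.
For T: α = {S, y z}, β = {x, Q}. Rewrite as T → β T' and T' → α T' | ε.

S -> y y | x S x | U | Q y z; T -> x T' | Q T'; Q -> x z | T S z; U -> z | y y; T' -> S T' | y z T' | ε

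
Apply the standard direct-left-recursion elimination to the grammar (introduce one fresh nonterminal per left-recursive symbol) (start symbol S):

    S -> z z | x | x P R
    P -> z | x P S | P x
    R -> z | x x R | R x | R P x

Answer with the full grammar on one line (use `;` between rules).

S -> z z | x | x P R; P -> z P' | x P S P'; R -> z R' | x x R R'; P' -> x P' | ε; R' -> x R' | P x R' | ε

P, R are directly left-recursive.
For P: α = {x}, β = {z, x P S}. Rewrite as P → β P' and P' → α P' | ε.
For R: α = {x, P x}, β = {z, x x R}. Rewrite as R → β R' and R' → α R' | ε.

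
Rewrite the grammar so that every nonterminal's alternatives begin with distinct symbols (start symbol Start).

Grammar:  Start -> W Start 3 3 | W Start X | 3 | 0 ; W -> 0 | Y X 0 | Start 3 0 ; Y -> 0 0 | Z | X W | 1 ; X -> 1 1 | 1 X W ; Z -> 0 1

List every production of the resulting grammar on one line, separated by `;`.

Start has alternatives sharing prefix 'W Start': factor to Start → W Start Start1 with Start1 → 3 3 | X.
X has alternatives sharing prefix '1': factor to X → 1 X1 with X1 → 1 | X W.

Start -> 3 | 0 | W Start Start1; W -> 0 | Y X 0 | Start 3 0; Y -> 0 0 | Z | X W | 1; X -> 1 X1; Z -> 0 1; Start1 -> 3 3 | X; X1 -> 1 | X W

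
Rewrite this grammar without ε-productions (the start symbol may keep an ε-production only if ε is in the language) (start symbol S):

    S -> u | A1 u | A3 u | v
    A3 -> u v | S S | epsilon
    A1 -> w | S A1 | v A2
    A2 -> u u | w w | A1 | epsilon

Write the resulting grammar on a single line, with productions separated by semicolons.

S -> u | A1 u | A3 u | v; A3 -> u v | S S; A1 -> w | S A1 | v A2 | v; A2 -> u u | w w | A1

Nullable set = {A2, A3}.
ε ∉ L(G), so no ε-production is kept.
Expand every rule over subsets of its nullable positions: A1 → v A2 gives v A2 | v.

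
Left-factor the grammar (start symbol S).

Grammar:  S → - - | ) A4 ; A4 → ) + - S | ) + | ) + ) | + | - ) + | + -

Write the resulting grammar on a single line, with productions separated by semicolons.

A4 has alternatives sharing prefix ') +': factor to A4 → ) + A4' with A4' → - S | ε | ).
A4 has alternatives sharing prefix '+': factor to A4 → + A4'' with A4'' → ε | -.

S → - - | ) A4; A4 → - ) + | ) + A4' | + A4''; A4' → - S | ε | ); A4'' → ε | -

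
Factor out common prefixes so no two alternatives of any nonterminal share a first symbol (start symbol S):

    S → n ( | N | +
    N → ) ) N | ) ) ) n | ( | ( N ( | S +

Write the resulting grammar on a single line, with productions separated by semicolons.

N has alternatives sharing prefix ') )': factor to N → ) ) N' with N' → N | ) n.
N has alternatives sharing prefix '(': factor to N → ( N'' with N'' → ε | N (.

S → n ( | N | +; N → S + | ) ) N' | ( N''; N' → N | ) n; N'' → ε | N (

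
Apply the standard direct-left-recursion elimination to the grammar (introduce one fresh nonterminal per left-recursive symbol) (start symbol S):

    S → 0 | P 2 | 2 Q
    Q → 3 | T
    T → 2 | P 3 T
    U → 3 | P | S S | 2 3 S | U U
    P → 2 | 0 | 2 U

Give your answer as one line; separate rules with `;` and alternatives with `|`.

U is directly left-recursive.
For U: α = {U}, β = {3, P, S S, 2 3 S}. Rewrite as U → β U' and U' → α U' | ε.

S → 0 | P 2 | 2 Q; Q → 3 | T; T → 2 | P 3 T; U → 3 U' | P U' | S S U' | 2 3 S U'; P → 2 | 0 | 2 U; U' → U U' | ε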